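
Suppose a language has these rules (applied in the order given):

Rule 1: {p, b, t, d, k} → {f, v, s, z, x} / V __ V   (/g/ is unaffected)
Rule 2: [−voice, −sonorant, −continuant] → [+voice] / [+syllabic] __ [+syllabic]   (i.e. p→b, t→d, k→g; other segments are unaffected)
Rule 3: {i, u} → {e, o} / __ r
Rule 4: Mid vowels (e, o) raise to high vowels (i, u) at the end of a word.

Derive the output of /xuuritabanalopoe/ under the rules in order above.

xuorisavanalofoi

Rule 1 (intervocalic spirantization): /t/ is a stop between vowels /i/ and /a/, so it spirantizes to the fricative [s]. /b/ is a stop between vowels /a/ and /a/, so it spirantizes to the fricative [v]. /p/ is a stop between vowels /o/ and /o/, so it spirantizes to the fricative [f]. /xuuritabanalopoe/ → xuurisavanalofoe.
Rule 2 (intervocalic voicing): no segment meets the environment; /xuurisavanalofoe/ is unchanged.
Rule 3 (pre-rhotic lowering): /u/ is a high vowel immediately before /r/, so it lowers to [o]. /xuurisavanalofoe/ → xuorisavanalofoe.
Rule 4 (final vowel raising): /e/ is a mid vowel in word-final position, so it raises to [i]. /xuorisavanalofoe/ → xuorisavanalofoi.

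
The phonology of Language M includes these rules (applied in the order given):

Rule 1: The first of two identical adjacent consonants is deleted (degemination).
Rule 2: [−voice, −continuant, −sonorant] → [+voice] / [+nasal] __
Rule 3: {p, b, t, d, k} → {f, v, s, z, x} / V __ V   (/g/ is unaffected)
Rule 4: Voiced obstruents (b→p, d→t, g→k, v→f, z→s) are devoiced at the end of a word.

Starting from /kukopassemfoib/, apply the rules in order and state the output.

Rule 1 (degemination): /ss/ is a geminate; the first /s/ deletes. /kukopassemfoib/ → kukopasemfoib.
Rule 2 (post-nasal voicing): no segment meets the environment; /kukopasemfoib/ is unchanged.
Rule 3 (intervocalic spirantization): /k/ is a stop between vowels /u/ and /o/, so it spirantizes to the fricative [x]. /p/ is a stop between vowels /o/ and /a/, so it spirantizes to the fricative [f]. /kukopasemfoib/ → kuxofasemfoib.
Rule 4 (final devoicing): /b/ is a voiced obstruent in word-final position, so it devoices to [p]. /kuxofasemfoib/ → kuxofasemfoip.

kuxofasemfoip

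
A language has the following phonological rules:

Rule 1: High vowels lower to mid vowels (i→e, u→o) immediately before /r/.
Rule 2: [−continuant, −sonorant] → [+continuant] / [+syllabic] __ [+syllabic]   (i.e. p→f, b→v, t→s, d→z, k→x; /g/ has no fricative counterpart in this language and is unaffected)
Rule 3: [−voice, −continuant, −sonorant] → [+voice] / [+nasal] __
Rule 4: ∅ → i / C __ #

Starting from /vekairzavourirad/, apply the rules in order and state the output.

vexaerzavooreradi

Rule 1 (pre-rhotic lowering): /i/ is a high vowel immediately before /r/, so it lowers to [e]. /u/ is a high vowel immediately before /r/, so it lowers to [o]. /i/ is a high vowel immediately before /r/, so it lowers to [e]. /vekairzavourirad/ → vekaerzavoorerad.
Rule 2 (intervocalic spirantization): /k/ is a stop between vowels /e/ and /a/, so it spirantizes to the fricative [x]. /vekaerzavoorerad/ → vexaerzavoorerad.
Rule 3 (post-nasal voicing): no segment meets the environment; /vexaerzavoorerad/ is unchanged.
Rule 4 (final i-epenthesis): the form ends in the consonant /d/, so [i] is inserted word-finally. /vexaerzavoorerad/ → vexaerzavooreradi.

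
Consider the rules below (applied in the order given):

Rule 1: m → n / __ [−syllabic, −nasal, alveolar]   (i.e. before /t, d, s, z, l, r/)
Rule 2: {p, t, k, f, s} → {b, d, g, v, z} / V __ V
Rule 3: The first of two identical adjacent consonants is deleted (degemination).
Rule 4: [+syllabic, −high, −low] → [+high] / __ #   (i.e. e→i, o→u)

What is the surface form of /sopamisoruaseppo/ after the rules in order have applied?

Rule 1 (nasal place assimilation): no segment meets the environment; /sopamisoruaseppo/ is unchanged.
Rule 2 (intervocalic voicing): /p/ is a voiceless obstruent between vowels /o/ and /a/, so it voices to [b]. /s/ is a voiceless obstruent between vowels /i/ and /o/, so it voices to [z]. /s/ is a voiceless obstruent between vowels /a/ and /e/, so it voices to [z]. /sopamisoruaseppo/ → sobamizoruazeppo.
Rule 3 (degemination): /pp/ is a geminate; the first /p/ deletes. /sobamizoruazeppo/ → sobamizoruazepo.
Rule 4 (final vowel raising): /o/ is a mid vowel in word-final position, so it raises to [u]. /sobamizoruazepo/ → sobamizoruazepu.

sobamizoruazepu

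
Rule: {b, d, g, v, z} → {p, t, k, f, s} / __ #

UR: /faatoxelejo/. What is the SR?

No segment of /faatoxelejo/ meets the structural description of the rule, so the form surfaces unchanged.

faatoxelejo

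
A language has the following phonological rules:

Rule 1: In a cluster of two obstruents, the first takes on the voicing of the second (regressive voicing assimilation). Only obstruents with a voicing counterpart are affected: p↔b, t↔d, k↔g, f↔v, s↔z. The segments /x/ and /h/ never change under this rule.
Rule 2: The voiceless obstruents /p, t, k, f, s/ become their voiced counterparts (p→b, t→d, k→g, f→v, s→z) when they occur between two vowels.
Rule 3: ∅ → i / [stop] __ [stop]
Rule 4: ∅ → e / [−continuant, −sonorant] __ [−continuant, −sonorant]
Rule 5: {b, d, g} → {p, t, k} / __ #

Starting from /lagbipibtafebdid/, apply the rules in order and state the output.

Rule 1 (regressive voicing assimilation): /b/ precedes the voiceless obstruent /t/, so it devoices to [p] by assimilation. /lagbipibtafebdid/ → lagbipiptafebdid.
Rule 2 (intervocalic voicing): /p/ is a voiceless obstruent between vowels /i/ and /i/, so it voices to [b]. /f/ is a voiceless obstruent between vowels /a/ and /e/, so it voices to [v]. /lagbipiptafebdid/ → lagbibiptavebdid.
Rule 3 (stop-cluster i-epenthesis): /g/ and /b/ form a stop–stop cluster, so [i] is inserted between them. /p/ and /t/ form a stop–stop cluster, so [i] is inserted between them. /b/ and /d/ form a stop–stop cluster, so [i] is inserted between them. /lagbibiptavebdid/ → lagibibipitavebidid.
Rule 4 (stop-cluster e-epenthesis): no segment meets the environment; /lagibibipitavebidid/ is unchanged.
Rule 5 (final devoicing): /d/ is a voiced stop in word-final position, so it devoices to [t]. /lagibibipitavebidid/ → lagibibipitavebidit.

lagibibipitavebidit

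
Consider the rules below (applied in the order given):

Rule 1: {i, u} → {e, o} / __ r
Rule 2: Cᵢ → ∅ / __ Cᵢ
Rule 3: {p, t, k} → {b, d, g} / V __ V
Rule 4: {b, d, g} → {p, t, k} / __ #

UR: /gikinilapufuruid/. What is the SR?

giginilabuforuit

Rule 1 (pre-rhotic lowering): /u/ is a high vowel immediately before /r/, so it lowers to [o]. /gikinilapufuruid/ → gikinilapuforuid.
Rule 2 (degemination): no segment meets the environment; /gikinilapuforuid/ is unchanged.
Rule 3 (intervocalic voicing): /k/ is a voiceless stop between vowels /i/ and /i/, so it voices to [g]. /p/ is a voiceless stop between vowels /a/ and /u/, so it voices to [b]. /gikinilapuforuid/ → giginilabuforuid.
Rule 4 (final devoicing): /d/ is a voiced stop in word-final position, so it devoices to [t]. /giginilabuforuid/ → giginilabuforuit.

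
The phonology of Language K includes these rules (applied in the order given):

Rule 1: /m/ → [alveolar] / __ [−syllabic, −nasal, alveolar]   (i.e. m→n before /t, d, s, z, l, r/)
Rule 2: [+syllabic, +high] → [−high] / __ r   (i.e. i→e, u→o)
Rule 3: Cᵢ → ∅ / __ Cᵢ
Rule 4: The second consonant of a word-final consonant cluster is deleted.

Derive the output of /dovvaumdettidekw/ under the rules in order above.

dovaundetidek

Rule 1 (nasal place assimilation): /m/ precedes the alveolar consonant /d/, so it assimilates in place to [n]. /dovvaumdettidekw/ → dovvaundettidekw.
Rule 2 (pre-rhotic lowering): no segment meets the environment; /dovvaundettidekw/ is unchanged.
Rule 3 (degemination): /vv/ is a geminate; the first /v/ deletes. /tt/ is a geminate; the first /t/ deletes. /dovvaundettidekw/ → dovaundetidekw.
Rule 4 (final cluster simplification): /w/ is the second consonant of a word-final cluster /kw/, so it deletes. /dovaundetidekw/ → dovaundetidek.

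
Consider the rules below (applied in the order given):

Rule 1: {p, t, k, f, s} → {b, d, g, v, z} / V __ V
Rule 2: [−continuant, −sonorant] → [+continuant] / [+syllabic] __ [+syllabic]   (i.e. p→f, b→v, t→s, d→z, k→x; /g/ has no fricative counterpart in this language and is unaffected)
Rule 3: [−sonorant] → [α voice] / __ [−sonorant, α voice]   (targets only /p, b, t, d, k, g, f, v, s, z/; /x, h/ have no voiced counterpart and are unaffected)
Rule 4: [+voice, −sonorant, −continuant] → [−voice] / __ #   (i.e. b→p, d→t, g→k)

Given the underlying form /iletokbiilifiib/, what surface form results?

ilezogbiiliviip

Rule 1 (intervocalic voicing): /t/ is a voiceless obstruent between vowels /e/ and /o/, so it voices to [d]. /f/ is a voiceless obstruent between vowels /i/ and /i/, so it voices to [v]. /iletokbiilifiib/ → iledokbiiliviib.
Rule 2 (intervocalic spirantization): /d/ is a stop between vowels /e/ and /o/, so it spirantizes to the fricative [z]. /iledokbiiliviib/ → ilezokbiiliviib.
Rule 3 (regressive voicing assimilation): /k/ precedes the voiced obstruent /b/, so it voices to [g] by assimilation. /ilezokbiiliviib/ → ilezogbiiliviib.
Rule 4 (final devoicing): /b/ is a voiced stop in word-final position, so it devoices to [p]. /ilezogbiiliviib/ → ilezogbiiliviip.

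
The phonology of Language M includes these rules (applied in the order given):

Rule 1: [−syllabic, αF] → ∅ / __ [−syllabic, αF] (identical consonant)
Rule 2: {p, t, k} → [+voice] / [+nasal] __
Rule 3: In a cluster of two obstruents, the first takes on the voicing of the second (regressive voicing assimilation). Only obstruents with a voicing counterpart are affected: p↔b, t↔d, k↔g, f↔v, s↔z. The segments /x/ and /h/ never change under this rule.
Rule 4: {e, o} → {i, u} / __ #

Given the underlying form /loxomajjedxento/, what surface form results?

Rule 1 (degemination): /jj/ is a geminate; the first /j/ deletes. /loxomajjedxento/ → loxomajedxento.
Rule 2 (post-nasal voicing): /t/ is a voiceless stop immediately after the nasal /n/, so it voices to [d]. /loxomajedxento/ → loxomajedxendo.
Rule 3 (regressive voicing assimilation): /d/ precedes the voiceless obstruent /x/, so it devoices to [t] by assimilation. /loxomajedxendo/ → loxomajetxendo.
Rule 4 (final vowel raising): /o/ is a mid vowel in word-final position, so it raises to [u]. /loxomajetxendo/ → loxomajetxendu.

loxomajetxendu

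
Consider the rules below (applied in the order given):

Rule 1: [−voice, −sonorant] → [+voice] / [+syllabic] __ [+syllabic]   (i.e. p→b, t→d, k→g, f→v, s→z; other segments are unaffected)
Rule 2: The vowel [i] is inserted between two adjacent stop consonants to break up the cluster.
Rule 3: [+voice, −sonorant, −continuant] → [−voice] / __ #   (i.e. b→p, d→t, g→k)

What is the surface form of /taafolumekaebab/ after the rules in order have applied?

Rule 1 (intervocalic voicing): /f/ is a voiceless obstruent between vowels /a/ and /o/, so it voices to [v]. /k/ is a voiceless obstruent between vowels /e/ and /a/, so it voices to [g]. /taafolumekaebab/ → taavolumegaebab.
Rule 2 (stop-cluster i-epenthesis): no segment meets the environment; /taavolumegaebab/ is unchanged.
Rule 3 (final devoicing): /b/ is a voiced stop in word-final position, so it devoices to [p]. /taavolumegaebab/ → taavolumegaebap.

taavolumegaebap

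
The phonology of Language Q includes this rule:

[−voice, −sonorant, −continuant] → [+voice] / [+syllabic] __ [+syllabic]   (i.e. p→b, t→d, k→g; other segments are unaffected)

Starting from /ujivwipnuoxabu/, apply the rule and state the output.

ujivwipnuoxabu

No segment of /ujivwipnuoxabu/ meets the structural description of the rule, so the form surfaces unchanged.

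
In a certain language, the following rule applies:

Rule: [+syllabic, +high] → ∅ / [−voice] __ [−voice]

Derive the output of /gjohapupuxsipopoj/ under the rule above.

gjohappxspopoj

/u/ is a high vowel flanked by voiceless consonants /p/ and /p/, so it deletes.
/u/ is a high vowel flanked by voiceless consonants /p/ and /x/, so it deletes.
/i/ is a high vowel flanked by voiceless consonants /s/ and /p/, so it deletes.
Surface form: [gjohappxspopoj].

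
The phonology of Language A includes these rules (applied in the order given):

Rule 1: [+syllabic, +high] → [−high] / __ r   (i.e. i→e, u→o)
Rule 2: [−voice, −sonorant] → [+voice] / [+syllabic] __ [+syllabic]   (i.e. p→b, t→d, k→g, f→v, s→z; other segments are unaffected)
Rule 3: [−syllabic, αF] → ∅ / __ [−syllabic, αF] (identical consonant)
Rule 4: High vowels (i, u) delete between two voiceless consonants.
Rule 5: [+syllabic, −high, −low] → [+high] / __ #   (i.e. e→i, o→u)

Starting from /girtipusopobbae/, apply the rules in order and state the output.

Rule 1 (pre-rhotic lowering): /i/ is a high vowel immediately before /r/, so it lowers to [e]. /girtipusopobbae/ → gertipusopobbae.
Rule 2 (intervocalic voicing): /p/ is a voiceless obstruent between vowels /i/ and /u/, so it voices to [b]. /s/ is a voiceless obstruent between vowels /u/ and /o/, so it voices to [z]. /p/ is a voiceless obstruent between vowels /o/ and /o/, so it voices to [b]. /gertipusopobbae/ → gertibuzobobbae.
Rule 3 (degemination): /bb/ is a geminate; the first /b/ deletes. /gertibuzobobbae/ → gertibuzobobae.
Rule 4 (high vowel syncope): no segment meets the environment; /gertibuzobobae/ is unchanged.
Rule 5 (final vowel raising): /e/ is a mid vowel in word-final position, so it raises to [i]. /gertibuzobobae/ → gertibuzobobai.

gertibuzobobai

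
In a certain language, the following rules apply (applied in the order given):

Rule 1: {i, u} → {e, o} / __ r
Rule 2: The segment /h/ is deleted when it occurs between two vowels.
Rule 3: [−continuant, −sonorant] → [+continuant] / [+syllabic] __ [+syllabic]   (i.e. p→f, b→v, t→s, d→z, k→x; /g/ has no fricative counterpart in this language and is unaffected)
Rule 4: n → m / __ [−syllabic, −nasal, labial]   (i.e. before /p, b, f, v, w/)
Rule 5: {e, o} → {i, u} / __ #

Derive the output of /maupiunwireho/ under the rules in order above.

maufiumwereu

Rule 1 (pre-rhotic lowering): /i/ is a high vowel immediately before /r/, so it lowers to [e]. /maupiunwireho/ → maupiunwereho.
Rule 2 (intervocalic h-deletion): /h/ occurs between vowels /e/ and /o/, so it deletes. /maupiunwereho/ → maupiunwereo.
Rule 3 (intervocalic spirantization): /p/ is a stop between vowels /u/ and /i/, so it spirantizes to the fricative [f]. /maupiunwereo/ → maufiunwereo.
Rule 4 (nasal place assimilation): /n/ precedes the labial consonant /w/, so it assimilates in place to [m]. /maufiunwereo/ → maufiumwereo.
Rule 5 (final vowel raising): /o/ is a mid vowel in word-final position, so it raises to [u]. /maufiumwereo/ → maufiumwereu.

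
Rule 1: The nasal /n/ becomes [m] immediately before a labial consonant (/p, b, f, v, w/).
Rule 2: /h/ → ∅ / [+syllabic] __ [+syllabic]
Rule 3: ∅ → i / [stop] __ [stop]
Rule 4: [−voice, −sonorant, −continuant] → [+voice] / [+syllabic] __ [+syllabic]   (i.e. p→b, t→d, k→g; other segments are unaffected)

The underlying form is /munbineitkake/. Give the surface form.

Rule 1 (nasal place assimilation): /n/ precedes the labial consonant /b/, so it assimilates in place to [m]. /munbineitkake/ → mumbineitkake.
Rule 2 (intervocalic h-deletion): no segment meets the environment; /mumbineitkake/ is unchanged.
Rule 3 (stop-cluster i-epenthesis): /t/ and /k/ form a stop–stop cluster, so [i] is inserted between them. /mumbineitkake/ → mumbineitikake.
Rule 4 (intervocalic voicing): /t/ is a voiceless stop between vowels /i/ and /i/, so it voices to [d]. /k/ is a voiceless stop between vowels /i/ and /a/, so it voices to [g]. /k/ is a voiceless stop between vowels /a/ and /e/, so it voices to [g]. /mumbineitikake/ → mumbineidigage.

mumbineidigage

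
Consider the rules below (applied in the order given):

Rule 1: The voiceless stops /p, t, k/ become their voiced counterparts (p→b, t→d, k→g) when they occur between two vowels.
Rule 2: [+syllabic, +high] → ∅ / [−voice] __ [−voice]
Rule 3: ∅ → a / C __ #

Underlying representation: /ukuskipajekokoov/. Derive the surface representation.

Rule 1 (intervocalic voicing): /k/ is a voiceless stop between vowels /u/ and /u/, so it voices to [g]. /p/ is a voiceless stop between vowels /i/ and /a/, so it voices to [b]. /k/ is a voiceless stop between vowels /e/ and /o/, so it voices to [g]. /k/ is a voiceless stop between vowels /o/ and /o/, so it voices to [g]. /ukuskipajekokoov/ → uguskibajegogoov.
Rule 2 (high vowel syncope): no segment meets the environment; /uguskibajegogoov/ is unchanged.
Rule 3 (final a-epenthesis): the form ends in the consonant /v/, so [a] is inserted word-finally. /uguskibajegogoov/ → uguskibajegogoova.

uguskibajegogoova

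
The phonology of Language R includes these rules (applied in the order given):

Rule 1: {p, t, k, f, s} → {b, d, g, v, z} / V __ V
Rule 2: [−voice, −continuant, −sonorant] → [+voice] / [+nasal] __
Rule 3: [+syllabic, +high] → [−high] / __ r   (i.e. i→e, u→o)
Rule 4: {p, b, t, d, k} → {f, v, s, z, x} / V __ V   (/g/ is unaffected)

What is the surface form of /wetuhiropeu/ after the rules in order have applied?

wezuheroveu

Rule 1 (intervocalic voicing): /t/ is a voiceless obstruent between vowels /e/ and /u/, so it voices to [d]. /p/ is a voiceless obstruent between vowels /o/ and /e/, so it voices to [b]. /wetuhiropeu/ → weduhirobeu.
Rule 2 (post-nasal voicing): no segment meets the environment; /weduhirobeu/ is unchanged.
Rule 3 (pre-rhotic lowering): /i/ is a high vowel immediately before /r/, so it lowers to [e]. /weduhirobeu/ → weduherobeu.
Rule 4 (intervocalic spirantization): /d/ is a stop between vowels /e/ and /u/, so it spirantizes to the fricative [z]. /b/ is a stop between vowels /o/ and /e/, so it spirantizes to the fricative [v]. /weduherobeu/ → wezuheroveu.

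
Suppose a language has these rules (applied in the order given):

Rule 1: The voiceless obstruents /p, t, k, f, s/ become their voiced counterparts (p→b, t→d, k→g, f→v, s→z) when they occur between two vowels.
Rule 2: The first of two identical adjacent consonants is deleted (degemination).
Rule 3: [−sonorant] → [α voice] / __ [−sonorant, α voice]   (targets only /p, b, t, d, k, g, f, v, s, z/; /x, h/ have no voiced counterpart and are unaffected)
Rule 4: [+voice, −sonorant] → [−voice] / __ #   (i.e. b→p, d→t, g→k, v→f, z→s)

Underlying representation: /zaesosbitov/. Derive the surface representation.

Rule 1 (intervocalic voicing): /s/ is a voiceless obstruent between vowels /e/ and /o/, so it voices to [z]. /t/ is a voiceless obstruent between vowels /i/ and /o/, so it voices to [d]. /zaesosbitov/ → zaezosbidov.
Rule 2 (degemination): no segment meets the environment; /zaezosbidov/ is unchanged.
Rule 3 (regressive voicing assimilation): /s/ precedes the voiced obstruent /b/, so it voices to [z] by assimilation. /zaezosbidov/ → zaezozbidov.
Rule 4 (final devoicing): /v/ is a voiced obstruent in word-final position, so it devoices to [f]. /zaezozbidov/ → zaezozbidof.

zaezozbidof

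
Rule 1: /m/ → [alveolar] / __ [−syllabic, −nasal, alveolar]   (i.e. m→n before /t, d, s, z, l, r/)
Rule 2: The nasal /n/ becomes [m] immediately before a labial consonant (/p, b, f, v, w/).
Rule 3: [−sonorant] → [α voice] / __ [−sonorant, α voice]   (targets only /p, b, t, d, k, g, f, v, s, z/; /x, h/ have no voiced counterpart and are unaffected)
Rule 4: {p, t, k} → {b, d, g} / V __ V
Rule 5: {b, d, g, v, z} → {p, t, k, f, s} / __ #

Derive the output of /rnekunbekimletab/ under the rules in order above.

Rule 1 (nasal place assimilation): /m/ precedes the alveolar consonant /l/, so it assimilates in place to [n]. /rnekunbekimletab/ → rnekunbekinletab.
Rule 2 (nasal place assimilation): /n/ precedes the labial consonant /b/, so it assimilates in place to [m]. /rnekunbekinletab/ → rnekumbekinletab.
Rule 3 (regressive voicing assimilation): no segment meets the environment; /rnekumbekinletab/ is unchanged.
Rule 4 (intervocalic voicing): /k/ is a voiceless stop between vowels /e/ and /u/, so it voices to [g]. /k/ is a voiceless stop between vowels /e/ and /i/, so it voices to [g]. /t/ is a voiceless stop between vowels /e/ and /a/, so it voices to [d]. /rnekumbekinletab/ → rnegumbeginledab.
Rule 5 (final devoicing): /b/ is a voiced obstruent in word-final position, so it devoices to [p]. /rnegumbeginledab/ → rnegumbeginledap.

rnegumbeginledap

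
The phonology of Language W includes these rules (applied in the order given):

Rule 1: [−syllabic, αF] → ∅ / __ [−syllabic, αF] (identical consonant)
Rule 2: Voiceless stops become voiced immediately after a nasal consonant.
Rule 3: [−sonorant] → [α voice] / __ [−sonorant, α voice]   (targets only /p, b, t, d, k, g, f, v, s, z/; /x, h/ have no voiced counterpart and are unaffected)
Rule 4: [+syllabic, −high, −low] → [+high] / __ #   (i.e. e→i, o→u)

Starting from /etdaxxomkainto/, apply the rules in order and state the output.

eddaxomgaindu

Rule 1 (degemination): /xx/ is a geminate; the first /x/ deletes. /etdaxxomkainto/ → etdaxomkainto.
Rule 2 (post-nasal voicing): /k/ is a voiceless stop immediately after the nasal /m/, so it voices to [g]. /t/ is a voiceless stop immediately after the nasal /n/, so it voices to [d]. /etdaxomkainto/ → etdaxomgaindo.
Rule 3 (regressive voicing assimilation): /t/ precedes the voiced obstruent /d/, so it voices to [d] by assimilation. /etdaxomgaindo/ → eddaxomgaindo.
Rule 4 (final vowel raising): /o/ is a mid vowel in word-final position, so it raises to [u]. /eddaxomgaindo/ → eddaxomgaindu.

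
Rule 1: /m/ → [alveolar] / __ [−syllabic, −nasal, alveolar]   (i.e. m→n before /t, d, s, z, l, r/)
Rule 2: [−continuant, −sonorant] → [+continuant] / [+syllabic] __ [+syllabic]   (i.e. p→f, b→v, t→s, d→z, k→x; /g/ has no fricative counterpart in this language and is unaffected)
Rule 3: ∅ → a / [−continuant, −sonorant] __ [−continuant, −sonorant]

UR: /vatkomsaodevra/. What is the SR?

vatakonsaozevra

Rule 1 (nasal place assimilation): /m/ precedes the alveolar consonant /s/, so it assimilates in place to [n]. /vatkomsaodevra/ → vatkonsaodevra.
Rule 2 (intervocalic spirantization): /d/ is a stop between vowels /o/ and /e/, so it spirantizes to the fricative [z]. /vatkonsaodevra/ → vatkonsaozevra.
Rule 3 (stop-cluster a-epenthesis): /t/ and /k/ form a stop–stop cluster, so [a] is inserted between them. /vatkonsaozevra/ → vatakonsaozevra.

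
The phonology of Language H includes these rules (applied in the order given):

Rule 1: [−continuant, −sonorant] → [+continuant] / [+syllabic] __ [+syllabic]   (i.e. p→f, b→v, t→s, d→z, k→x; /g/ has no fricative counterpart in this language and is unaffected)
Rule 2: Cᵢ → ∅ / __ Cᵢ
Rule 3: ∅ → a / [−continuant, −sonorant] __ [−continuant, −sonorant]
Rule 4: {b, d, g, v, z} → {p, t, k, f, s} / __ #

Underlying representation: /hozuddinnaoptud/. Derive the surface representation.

Rule 1 (intervocalic spirantization): no segment meets the environment; /hozuddinnaoptud/ is unchanged.
Rule 2 (degemination): /dd/ is a geminate; the first /d/ deletes. /nn/ is a geminate; the first /n/ deletes. /hozuddinnaoptud/ → hozudinaoptud.
Rule 3 (stop-cluster a-epenthesis): /p/ and /t/ form a stop–stop cluster, so [a] is inserted between them. /hozudinaoptud/ → hozudinaopatud.
Rule 4 (final devoicing): /d/ is a voiced obstruent in word-final position, so it devoices to [t]. /hozudinaopatud/ → hozudinaopatut.

hozudinaopatut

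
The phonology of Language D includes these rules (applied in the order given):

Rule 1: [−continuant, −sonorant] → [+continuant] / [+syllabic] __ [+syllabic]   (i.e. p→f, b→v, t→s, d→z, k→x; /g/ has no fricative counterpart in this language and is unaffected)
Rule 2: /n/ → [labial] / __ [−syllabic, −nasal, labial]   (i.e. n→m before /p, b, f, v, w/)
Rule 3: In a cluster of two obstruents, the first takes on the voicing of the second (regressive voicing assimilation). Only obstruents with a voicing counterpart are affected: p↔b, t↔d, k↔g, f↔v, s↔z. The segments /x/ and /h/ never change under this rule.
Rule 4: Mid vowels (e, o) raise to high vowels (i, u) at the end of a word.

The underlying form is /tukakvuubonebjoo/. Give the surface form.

tuxagvuuvonebjou

Rule 1 (intervocalic spirantization): /k/ is a stop between vowels /u/ and /a/, so it spirantizes to the fricative [x]. /b/ is a stop between vowels /u/ and /o/, so it spirantizes to the fricative [v]. /tukakvuubonebjoo/ → tuxakvuuvonebjoo.
Rule 2 (nasal place assimilation): no segment meets the environment; /tuxakvuuvonebjoo/ is unchanged.
Rule 3 (regressive voicing assimilation): /k/ precedes the voiced obstruent /v/, so it voices to [g] by assimilation. /tuxakvuuvonebjoo/ → tuxagvuuvonebjoo.
Rule 4 (final vowel raising): /o/ is a mid vowel in word-final position, so it raises to [u]. /tuxagvuuvonebjoo/ → tuxagvuuvonebjou.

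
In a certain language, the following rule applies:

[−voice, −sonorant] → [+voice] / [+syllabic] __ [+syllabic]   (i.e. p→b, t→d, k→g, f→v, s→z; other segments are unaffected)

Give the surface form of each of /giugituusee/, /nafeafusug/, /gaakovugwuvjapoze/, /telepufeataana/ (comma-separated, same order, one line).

giugiduuzee, naveavuzug, gaagovugwuvjaboze, telebuveadaana

/giugituusee/: /t/ is a voiceless obstruent between vowels /i/ and /u/, so it voices to [d]. /s/ is a voiceless obstruent between vowels /u/ and /e/, so it voices to [z]. → [giugiduuzee].
/nafeafusug/: /f/ is a voiceless obstruent between vowels /a/ and /e/, so it voices to [v]. /f/ is a voiceless obstruent between vowels /a/ and /u/, so it voices to [v]. /s/ is a voiceless obstruent between vowels /u/ and /u/, so it voices to [z]. → [naveavuzug].
/gaakovugwuvjapoze/: /k/ is a voiceless obstruent between vowels /a/ and /o/, so it voices to [g]. /p/ is a voiceless obstruent between vowels /a/ and /o/, so it voices to [b]. → [gaagovugwuvjaboze].
/telepufeataana/: /p/ is a voiceless obstruent between vowels /e/ and /u/, so it voices to [b]. /f/ is a voiceless obstruent between vowels /u/ and /e/, so it voices to [v]. /t/ is a voiceless obstruent between vowels /a/ and /a/, so it voices to [d]. → [telebuveadaana].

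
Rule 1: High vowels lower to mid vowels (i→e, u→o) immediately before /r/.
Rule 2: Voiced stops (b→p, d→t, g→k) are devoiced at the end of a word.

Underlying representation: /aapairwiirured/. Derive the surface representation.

aapaerwieroret

Rule 1 (pre-rhotic lowering): /i/ is a high vowel immediately before /r/, so it lowers to [e]. /i/ is a high vowel immediately before /r/, so it lowers to [e]. /u/ is a high vowel immediately before /r/, so it lowers to [o]. /aapairwiirured/ → aapaerwierored.
Rule 2 (final devoicing): /d/ is a voiced stop in word-final position, so it devoices to [t]. /aapaerwierored/ → aapaerwieroret.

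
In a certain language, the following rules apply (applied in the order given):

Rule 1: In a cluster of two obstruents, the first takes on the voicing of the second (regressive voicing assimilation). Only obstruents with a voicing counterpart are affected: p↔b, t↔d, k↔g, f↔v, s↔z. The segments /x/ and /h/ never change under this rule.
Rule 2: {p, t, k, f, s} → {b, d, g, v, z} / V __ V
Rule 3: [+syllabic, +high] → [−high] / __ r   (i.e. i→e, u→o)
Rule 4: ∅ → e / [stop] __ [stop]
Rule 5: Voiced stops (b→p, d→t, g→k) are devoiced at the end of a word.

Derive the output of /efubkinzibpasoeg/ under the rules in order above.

Rule 1 (regressive voicing assimilation): /b/ precedes the voiceless obstruent /k/, so it devoices to [p] by assimilation. /b/ precedes the voiceless obstruent /p/, so it devoices to [p] by assimilation. /efubkinzibpasoeg/ → efupkinzippasoeg.
Rule 2 (intervocalic voicing): /f/ is a voiceless obstruent between vowels /e/ and /u/, so it voices to [v]. /s/ is a voiceless obstruent between vowels /a/ and /o/, so it voices to [z]. /efupkinzippasoeg/ → evupkinzippazoeg.
Rule 3 (pre-rhotic lowering): no segment meets the environment; /evupkinzippazoeg/ is unchanged.
Rule 4 (stop-cluster e-epenthesis): /p/ and /k/ form a stop–stop cluster, so [e] is inserted between them. /p/ and /p/ form a stop–stop cluster, so [e] is inserted between them. /evupkinzippazoeg/ → evupekinzipepazoeg.
Rule 5 (final devoicing): /g/ is a voiced stop in word-final position, so it devoices to [k]. /evupekinzipepazoeg/ → evupekinzipepazoek.

evupekinzipepazoek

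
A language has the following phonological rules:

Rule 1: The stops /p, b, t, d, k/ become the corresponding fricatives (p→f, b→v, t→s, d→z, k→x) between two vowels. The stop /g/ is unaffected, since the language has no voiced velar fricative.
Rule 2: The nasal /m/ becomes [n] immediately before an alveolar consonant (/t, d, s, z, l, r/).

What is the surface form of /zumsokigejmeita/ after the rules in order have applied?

zunsoxigejmeisa

Rule 1 (intervocalic spirantization): /k/ is a stop between vowels /o/ and /i/, so it spirantizes to the fricative [x]. /t/ is a stop between vowels /i/ and /a/, so it spirantizes to the fricative [s]. /zumsokigejmeita/ → zumsoxigejmeisa.
Rule 2 (nasal place assimilation): /m/ precedes the alveolar consonant /s/, so it assimilates in place to [n]. /zumsoxigejmeisa/ → zunsoxigejmeisa.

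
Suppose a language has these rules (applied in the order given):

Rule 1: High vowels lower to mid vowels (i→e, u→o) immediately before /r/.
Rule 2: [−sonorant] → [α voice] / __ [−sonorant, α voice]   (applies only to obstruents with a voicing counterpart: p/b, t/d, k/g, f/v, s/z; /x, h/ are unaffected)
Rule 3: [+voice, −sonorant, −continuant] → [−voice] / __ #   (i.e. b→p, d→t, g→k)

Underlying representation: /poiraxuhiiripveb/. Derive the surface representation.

Rule 1 (pre-rhotic lowering): /i/ is a high vowel immediately before /r/, so it lowers to [e]. /i/ is a high vowel immediately before /r/, so it lowers to [e]. /poiraxuhiiripveb/ → poeraxuhieripveb.
Rule 2 (regressive voicing assimilation): /p/ precedes the voiced obstruent /v/, so it voices to [b] by assimilation. /poeraxuhieripveb/ → poeraxuhieribveb.
Rule 3 (final devoicing): /b/ is a voiced stop in word-final position, so it devoices to [p]. /poeraxuhieribveb/ → poeraxuhieribvep.

poeraxuhieribvep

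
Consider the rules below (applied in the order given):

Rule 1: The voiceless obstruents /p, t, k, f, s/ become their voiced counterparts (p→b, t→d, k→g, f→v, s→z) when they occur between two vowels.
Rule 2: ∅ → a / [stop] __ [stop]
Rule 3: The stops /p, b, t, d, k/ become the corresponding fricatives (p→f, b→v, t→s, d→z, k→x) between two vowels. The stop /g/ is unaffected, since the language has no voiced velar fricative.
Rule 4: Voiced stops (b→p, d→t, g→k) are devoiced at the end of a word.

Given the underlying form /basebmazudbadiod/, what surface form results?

Rule 1 (intervocalic voicing): /s/ is a voiceless obstruent between vowels /a/ and /e/, so it voices to [z]. /basebmazudbadiod/ → bazebmazudbadiod.
Rule 2 (stop-cluster a-epenthesis): /d/ and /b/ form a stop–stop cluster, so [a] is inserted between them. /bazebmazudbadiod/ → bazebmazudabadiod.
Rule 3 (intervocalic spirantization): /d/ is a stop between vowels /u/ and /a/, so it spirantizes to the fricative [z]. /b/ is a stop between vowels /a/ and /a/, so it spirantizes to the fricative [v]. /d/ is a stop between vowels /a/ and /i/, so it spirantizes to the fricative [z]. /bazebmazudabadiod/ → bazebmazuzavaziod.
Rule 4 (final devoicing): /d/ is a voiced stop in word-final position, so it devoices to [t]. /bazebmazuzavaziod/ → bazebmazuzavaziot.

bazebmazuzavaziot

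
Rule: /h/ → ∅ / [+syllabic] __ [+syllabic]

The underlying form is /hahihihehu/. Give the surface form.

/h/ occurs between vowels /a/ and /i/, so it deletes.
/h/ occurs between vowels /i/ and /i/, so it deletes.
/h/ occurs between vowels /i/ and /e/, so it deletes.
/h/ occurs between vowels /e/ and /u/, so it deletes.
The other instance of /h/ does not occur in the required environment and remains unchanged.
Surface form: [haiieu].

haiieu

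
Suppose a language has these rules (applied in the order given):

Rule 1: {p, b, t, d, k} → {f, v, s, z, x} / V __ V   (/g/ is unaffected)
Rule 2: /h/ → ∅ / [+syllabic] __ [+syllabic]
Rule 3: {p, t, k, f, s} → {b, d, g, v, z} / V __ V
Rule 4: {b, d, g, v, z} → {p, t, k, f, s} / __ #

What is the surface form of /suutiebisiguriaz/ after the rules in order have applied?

suuzievizigurias

Rule 1 (intervocalic spirantization): /t/ is a stop between vowels /u/ and /i/, so it spirantizes to the fricative [s]. /b/ is a stop between vowels /e/ and /i/, so it spirantizes to the fricative [v]. /suutiebisiguriaz/ → suusievisiguriaz.
Rule 2 (intervocalic h-deletion): no segment meets the environment; /suusievisiguriaz/ is unchanged.
Rule 3 (intervocalic voicing): /s/ is a voiceless obstruent between vowels /u/ and /i/, so it voices to [z]. /s/ is a voiceless obstruent between vowels /i/ and /i/, so it voices to [z]. /suusievisiguriaz/ → suuzieviziguriaz.
Rule 4 (final devoicing): /z/ is a voiced obstruent in word-final position, so it devoices to [s]. /suuzieviziguriaz/ → suuzievizigurias.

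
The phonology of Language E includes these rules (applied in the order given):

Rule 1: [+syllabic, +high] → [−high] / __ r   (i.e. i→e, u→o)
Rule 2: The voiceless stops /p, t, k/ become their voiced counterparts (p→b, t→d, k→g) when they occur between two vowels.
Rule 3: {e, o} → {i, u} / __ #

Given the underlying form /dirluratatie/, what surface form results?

Rule 1 (pre-rhotic lowering): /i/ is a high vowel immediately before /r/, so it lowers to [e]. /u/ is a high vowel immediately before /r/, so it lowers to [o]. /dirluratatie/ → derloratatie.
Rule 2 (intervocalic voicing): /t/ is a voiceless stop between vowels /a/ and /a/, so it voices to [d]. /t/ is a voiceless stop between vowels /a/ and /i/, so it voices to [d]. /derloratatie/ → derloradadie.
Rule 3 (final vowel raising): /e/ is a mid vowel in word-final position, so it raises to [i]. /derloradadie/ → derloradadii.

derloradadii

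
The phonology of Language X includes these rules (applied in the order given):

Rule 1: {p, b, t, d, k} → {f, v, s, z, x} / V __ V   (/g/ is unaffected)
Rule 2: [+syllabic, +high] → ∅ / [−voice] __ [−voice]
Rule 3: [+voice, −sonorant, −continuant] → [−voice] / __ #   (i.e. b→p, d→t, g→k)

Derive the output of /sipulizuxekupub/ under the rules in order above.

sfulizuxexfup

Rule 1 (intervocalic spirantization): /p/ is a stop between vowels /i/ and /u/, so it spirantizes to the fricative [f]. /k/ is a stop between vowels /e/ and /u/, so it spirantizes to the fricative [x]. /p/ is a stop between vowels /u/ and /u/, so it spirantizes to the fricative [f]. /sipulizuxekupub/ → sifulizuxexufub.
Rule 2 (high vowel syncope): /i/ is a high vowel flanked by voiceless consonants /s/ and /f/, so it deletes. /u/ is a high vowel flanked by voiceless consonants /x/ and /f/, so it deletes. /sifulizuxexufub/ → sfulizuxexfub.
Rule 3 (final devoicing): /b/ is a voiced stop in word-final position, so it devoices to [p]. /sfulizuxexfub/ → sfulizuxexfup.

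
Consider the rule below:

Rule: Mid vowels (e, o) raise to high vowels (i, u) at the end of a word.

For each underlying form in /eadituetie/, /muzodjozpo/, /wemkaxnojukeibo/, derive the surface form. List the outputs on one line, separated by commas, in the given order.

eadituetii, muzodjozpu, wemkaxnojukeibu

/eadituetie/: /e/ is a mid vowel in word-final position, so it raises to [i]. → [eadituetii].
/muzodjozpo/: /o/ is a mid vowel in word-final position, so it raises to [u]. → [muzodjozpu].
/wemkaxnojukeibo/: /o/ is a mid vowel in word-final position, so it raises to [u]. → [wemkaxnojukeibu].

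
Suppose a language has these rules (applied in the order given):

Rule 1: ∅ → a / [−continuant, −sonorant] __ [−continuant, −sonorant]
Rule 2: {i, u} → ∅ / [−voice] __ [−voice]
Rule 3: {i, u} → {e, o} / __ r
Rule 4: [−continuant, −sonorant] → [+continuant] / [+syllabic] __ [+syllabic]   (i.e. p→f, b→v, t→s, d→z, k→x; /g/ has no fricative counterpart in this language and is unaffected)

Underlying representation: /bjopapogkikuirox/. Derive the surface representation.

bjofafogakkuerox

Rule 1 (stop-cluster a-epenthesis): /g/ and /k/ form a stop–stop cluster, so [a] is inserted between them. /bjopapogkikuirox/ → bjopapogakikuirox.
Rule 2 (high vowel syncope): /i/ is a high vowel flanked by voiceless consonants /k/ and /k/, so it deletes. /bjopapogakikuirox/ → bjopapogakkuirox.
Rule 3 (pre-rhotic lowering): /i/ is a high vowel immediately before /r/, so it lowers to [e]. /bjopapogakkuirox/ → bjopapogakkuerox.
Rule 4 (intervocalic spirantization): /p/ is a stop between vowels /o/ and /a/, so it spirantizes to the fricative [f]. /p/ is a stop between vowels /a/ and /o/, so it spirantizes to the fricative [f]. /bjopapogakkuerox/ → bjofafogakkuerox.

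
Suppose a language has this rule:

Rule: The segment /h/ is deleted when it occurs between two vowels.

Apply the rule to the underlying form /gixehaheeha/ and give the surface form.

gixeaeea

/h/ occurs between vowels /e/ and /a/, so it deletes.
/h/ occurs between vowels /a/ and /e/, so it deletes.
/h/ occurs between vowels /e/ and /a/, so it deletes.
Surface form: [gixeaeea].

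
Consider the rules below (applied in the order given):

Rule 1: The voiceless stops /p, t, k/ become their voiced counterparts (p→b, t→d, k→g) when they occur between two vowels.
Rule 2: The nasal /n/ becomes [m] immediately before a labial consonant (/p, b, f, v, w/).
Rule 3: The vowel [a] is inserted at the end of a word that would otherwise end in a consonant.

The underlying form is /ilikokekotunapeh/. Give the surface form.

iligogegodunabeha

Rule 1 (intervocalic voicing): /k/ is a voiceless stop between vowels /i/ and /o/, so it voices to [g]. /k/ is a voiceless stop between vowels /o/ and /e/, so it voices to [g]. /k/ is a voiceless stop between vowels /e/ and /o/, so it voices to [g]. /t/ is a voiceless stop between vowels /o/ and /u/, so it voices to [d]. /p/ is a voiceless stop between vowels /a/ and /e/, so it voices to [b]. /ilikokekotunapeh/ → iligogegodunabeh.
Rule 2 (nasal place assimilation): no segment meets the environment; /iligogegodunabeh/ is unchanged.
Rule 3 (final a-epenthesis): the form ends in the consonant /h/, so [a] is inserted word-finally. /iligogegodunabeh/ → iligogegodunabeha.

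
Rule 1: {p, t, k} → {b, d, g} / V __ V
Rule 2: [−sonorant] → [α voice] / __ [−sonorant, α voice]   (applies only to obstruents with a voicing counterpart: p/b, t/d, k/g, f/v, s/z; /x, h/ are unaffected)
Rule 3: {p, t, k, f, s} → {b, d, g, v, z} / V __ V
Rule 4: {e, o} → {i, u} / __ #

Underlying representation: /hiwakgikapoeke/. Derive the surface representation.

Rule 1 (intervocalic voicing): /k/ is a voiceless stop between vowels /i/ and /a/, so it voices to [g]. /p/ is a voiceless stop between vowels /a/ and /o/, so it voices to [b]. /k/ is a voiceless stop between vowels /e/ and /e/, so it voices to [g]. /hiwakgikapoeke/ → hiwakgigaboege.
Rule 2 (regressive voicing assimilation): /k/ precedes the voiced obstruent /g/, so it voices to [g] by assimilation. /hiwakgigaboege/ → hiwaggigaboege.
Rule 3 (intervocalic voicing): no segment meets the environment; /hiwaggigaboege/ is unchanged.
Rule 4 (final vowel raising): /e/ is a mid vowel in word-final position, so it raises to [i]. /hiwaggigaboege/ → hiwaggigaboegi.

hiwaggigaboegi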